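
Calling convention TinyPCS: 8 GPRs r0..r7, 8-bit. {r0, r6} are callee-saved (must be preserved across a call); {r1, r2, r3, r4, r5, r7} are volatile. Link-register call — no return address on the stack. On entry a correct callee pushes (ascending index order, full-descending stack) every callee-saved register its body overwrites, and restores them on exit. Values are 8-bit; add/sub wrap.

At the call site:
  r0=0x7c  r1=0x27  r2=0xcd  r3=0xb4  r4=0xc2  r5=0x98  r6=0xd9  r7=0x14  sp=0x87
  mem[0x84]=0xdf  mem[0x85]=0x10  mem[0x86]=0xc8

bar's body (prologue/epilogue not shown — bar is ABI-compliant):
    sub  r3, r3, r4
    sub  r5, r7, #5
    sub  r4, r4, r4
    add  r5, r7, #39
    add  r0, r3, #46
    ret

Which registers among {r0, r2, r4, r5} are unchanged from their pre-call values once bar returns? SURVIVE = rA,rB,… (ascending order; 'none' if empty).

SURVIVE = r0,r2

prologue: push r0 -> mem[0x86]=0x7c, sp=0x86
body[0] sub  r3, r3, r4 -> r3=0xf2
body[1] sub  r5, r7, #5 -> r5=0x0f
body[2] sub  r4, r4, r4 -> r4=0x00
body[3] add  r5, r7, #39 -> r5=0x3b
body[4] add  r0, r3, #46 -> r0=0x20
epilogue: pop r0=0x7c, sp=0x87
r0: callee-saved, written=True
r2: caller-saved, written=False
r4: caller-saved, written=True
r5: caller-saved, written=True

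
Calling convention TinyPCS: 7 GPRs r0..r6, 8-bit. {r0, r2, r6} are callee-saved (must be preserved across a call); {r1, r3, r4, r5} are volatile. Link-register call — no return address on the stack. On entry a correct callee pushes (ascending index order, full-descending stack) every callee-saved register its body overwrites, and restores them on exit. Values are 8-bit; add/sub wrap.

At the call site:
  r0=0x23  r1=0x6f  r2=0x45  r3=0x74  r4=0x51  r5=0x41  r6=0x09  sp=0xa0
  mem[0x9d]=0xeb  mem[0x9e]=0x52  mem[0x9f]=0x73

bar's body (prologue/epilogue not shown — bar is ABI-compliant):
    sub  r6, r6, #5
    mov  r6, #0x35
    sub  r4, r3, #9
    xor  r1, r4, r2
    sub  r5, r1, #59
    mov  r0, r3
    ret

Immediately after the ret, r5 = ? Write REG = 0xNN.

prologue: push r0 -> mem[0x9f]=0x23, sp=0x9f
prologue: push r6 -> mem[0x9e]=0x09, sp=0x9e
body[0] sub  r6, r6, #5 -> r6=0x04
body[1] mov  r6, #0x35 -> r6=0x35
body[2] sub  r4, r3, #9 -> r4=0x6b
body[3] xor  r1, r4, r2 -> r1=0x2e
body[4] sub  r5, r1, #59 -> r5=0xf3
body[5] mov  r0, r3 -> r0=0x74
epilogue: pop r6=0x09, sp=0x9f
epilogue: pop r0=0x23, sp=0xa0
r5 is caller-saved -> body value

REG = 0xf3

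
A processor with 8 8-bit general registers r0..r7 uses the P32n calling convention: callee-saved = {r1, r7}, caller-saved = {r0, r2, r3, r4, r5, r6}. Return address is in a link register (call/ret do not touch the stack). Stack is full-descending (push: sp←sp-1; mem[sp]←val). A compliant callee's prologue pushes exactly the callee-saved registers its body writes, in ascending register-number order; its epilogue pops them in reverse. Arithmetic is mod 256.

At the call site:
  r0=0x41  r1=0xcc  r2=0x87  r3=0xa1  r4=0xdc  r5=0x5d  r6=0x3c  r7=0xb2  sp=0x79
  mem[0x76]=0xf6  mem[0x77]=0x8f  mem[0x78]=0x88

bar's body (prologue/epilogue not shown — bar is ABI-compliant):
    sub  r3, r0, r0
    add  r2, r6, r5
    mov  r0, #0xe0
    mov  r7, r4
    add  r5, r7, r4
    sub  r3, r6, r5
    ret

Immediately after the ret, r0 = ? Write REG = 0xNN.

prologue: push r7 → mem[0x78]=0xb2, sp=0x78
body[0] sub  r3, r0, r0 → r3=0x00
body[1] add  r2, r6, r5 → r2=0x99
body[2] mov  r0, #0xe0 → r0=0xe0
body[3] mov  r7, r4 → r7=0xdc
body[4] add  r5, r7, r4 → r5=0xb8
body[5] sub  r3, r6, r5 → r3=0x84
epilogue: pop r7=0xb2, sp=0x79
r0 is caller-saved → body value

REG = 0xe0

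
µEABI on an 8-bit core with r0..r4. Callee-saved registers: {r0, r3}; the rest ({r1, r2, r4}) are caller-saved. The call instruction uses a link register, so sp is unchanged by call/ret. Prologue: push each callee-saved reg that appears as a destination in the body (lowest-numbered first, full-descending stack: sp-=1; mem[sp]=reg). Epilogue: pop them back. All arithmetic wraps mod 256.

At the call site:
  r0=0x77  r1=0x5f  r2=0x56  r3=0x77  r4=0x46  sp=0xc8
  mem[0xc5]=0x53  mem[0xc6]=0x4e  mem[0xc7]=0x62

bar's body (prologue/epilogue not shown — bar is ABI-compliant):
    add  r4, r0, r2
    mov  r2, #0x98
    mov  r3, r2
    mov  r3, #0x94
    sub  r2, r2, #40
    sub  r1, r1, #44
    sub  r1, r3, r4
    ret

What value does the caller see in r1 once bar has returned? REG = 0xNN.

prologue: push r3 → mem[0xc7]=0x77, sp=0xc7
body[0] add  r4, r0, r2 → r4=0xcd
body[1] mov  r2, #0x98 → r2=0x98
body[2] mov  r3, r2 → r3=0x98
body[3] mov  r3, #0x94 → r3=0x94
body[4] sub  r2, r2, #40 → r2=0x70
body[5] sub  r1, r1, #44 → r1=0x33
body[6] sub  r1, r3, r4 → r1=0xc7
epilogue: pop r3=0x77, sp=0xc8
r1 is caller-saved → body value

REG = 0xc7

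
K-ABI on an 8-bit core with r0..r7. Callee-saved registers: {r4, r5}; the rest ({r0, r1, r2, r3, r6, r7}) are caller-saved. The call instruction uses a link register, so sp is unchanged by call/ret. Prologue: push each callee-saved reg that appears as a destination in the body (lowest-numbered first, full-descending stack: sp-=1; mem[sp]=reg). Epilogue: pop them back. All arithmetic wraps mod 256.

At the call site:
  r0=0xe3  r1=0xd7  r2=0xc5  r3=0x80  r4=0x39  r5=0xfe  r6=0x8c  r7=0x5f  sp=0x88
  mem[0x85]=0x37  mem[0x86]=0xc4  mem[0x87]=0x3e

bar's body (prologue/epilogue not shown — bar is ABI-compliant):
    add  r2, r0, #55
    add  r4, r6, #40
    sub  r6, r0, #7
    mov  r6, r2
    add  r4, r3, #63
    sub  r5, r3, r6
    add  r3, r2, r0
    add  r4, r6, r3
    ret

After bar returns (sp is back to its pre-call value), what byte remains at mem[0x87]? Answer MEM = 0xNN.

MEM = 0x39

prologue: push r4 -> mem[0x87]=0x39, sp=0x87
prologue: push r5 -> mem[0x86]=0xfe, sp=0x86
body[0] add  r2, r0, #55 -> r2=0x1a
body[1] add  r4, r6, #40 -> r4=0xb4
body[2] sub  r6, r0, #7 -> r6=0xdc
body[3] mov  r6, r2 -> r6=0x1a
body[4] add  r4, r3, #63 -> r4=0xbf
body[5] sub  r5, r3, r6 -> r5=0x66
body[6] add  r3, r2, r0 -> r3=0xfd
body[7] add  r4, r6, r3 -> r4=0x17
epilogue: pop r5=0xfe, sp=0x87
epilogue: pop r4=0x39, sp=0x88
prologue pushed ['r4', 'r5'] at ['0x87', '0x86']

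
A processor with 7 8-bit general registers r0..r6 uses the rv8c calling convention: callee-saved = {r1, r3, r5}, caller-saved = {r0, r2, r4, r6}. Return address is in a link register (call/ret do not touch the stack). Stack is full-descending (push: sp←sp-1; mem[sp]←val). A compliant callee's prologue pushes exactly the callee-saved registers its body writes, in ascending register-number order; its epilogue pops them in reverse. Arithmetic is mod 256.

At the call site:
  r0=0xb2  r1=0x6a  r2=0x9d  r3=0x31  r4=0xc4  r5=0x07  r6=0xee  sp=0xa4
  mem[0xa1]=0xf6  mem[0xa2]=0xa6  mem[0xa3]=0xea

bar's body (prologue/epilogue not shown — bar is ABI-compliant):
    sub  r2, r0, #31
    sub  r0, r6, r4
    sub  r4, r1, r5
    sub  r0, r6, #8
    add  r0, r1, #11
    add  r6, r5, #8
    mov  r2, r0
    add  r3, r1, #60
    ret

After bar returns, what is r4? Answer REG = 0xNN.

REG = 0x63

prologue: push r3 → mem[0xa3]=0x31, sp=0xa3
body[0] sub  r2, r0, #31 → r2=0x93
body[1] sub  r0, r6, r4 → r0=0x2a
body[2] sub  r4, r1, r5 → r4=0x63
body[3] sub  r0, r6, #8 → r0=0xe6
body[4] add  r0, r1, #11 → r0=0x75
body[5] add  r6, r5, #8 → r6=0x0f
body[6] mov  r2, r0 → r2=0x75
body[7] add  r3, r1, #60 → r3=0xa6
epilogue: pop r3=0x31, sp=0xa4
r4 is caller-saved → body value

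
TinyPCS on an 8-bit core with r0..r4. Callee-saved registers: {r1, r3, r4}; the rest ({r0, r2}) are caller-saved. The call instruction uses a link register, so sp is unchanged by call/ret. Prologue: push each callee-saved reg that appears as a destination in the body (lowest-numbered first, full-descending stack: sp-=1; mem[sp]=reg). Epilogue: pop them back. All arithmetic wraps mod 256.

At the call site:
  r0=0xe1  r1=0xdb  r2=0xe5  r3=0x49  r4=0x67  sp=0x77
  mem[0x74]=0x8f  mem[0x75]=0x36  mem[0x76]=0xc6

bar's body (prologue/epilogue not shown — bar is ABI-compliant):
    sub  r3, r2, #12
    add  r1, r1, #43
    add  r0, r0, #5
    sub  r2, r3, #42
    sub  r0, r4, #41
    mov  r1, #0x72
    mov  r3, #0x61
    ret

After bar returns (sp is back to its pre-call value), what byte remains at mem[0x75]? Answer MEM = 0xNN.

MEM = 0x49

prologue: push r1 -> mem[0x76]=0xdb, sp=0x76
prologue: push r3 -> mem[0x75]=0x49, sp=0x75
body[0] sub  r3, r2, #12 -> r3=0xd9
body[1] add  r1, r1, #43 -> r1=0x06
body[2] add  r0, r0, #5 -> r0=0xe6
body[3] sub  r2, r3, #42 -> r2=0xaf
body[4] sub  r0, r4, #41 -> r0=0x3e
body[5] mov  r1, #0x72 -> r1=0x72
body[6] mov  r3, #0x61 -> r3=0x61
epilogue: pop r3=0x49, sp=0x76
epilogue: pop r1=0xdb, sp=0x77
prologue pushed ['r1', 'r3'] at ['0x76', '0x75']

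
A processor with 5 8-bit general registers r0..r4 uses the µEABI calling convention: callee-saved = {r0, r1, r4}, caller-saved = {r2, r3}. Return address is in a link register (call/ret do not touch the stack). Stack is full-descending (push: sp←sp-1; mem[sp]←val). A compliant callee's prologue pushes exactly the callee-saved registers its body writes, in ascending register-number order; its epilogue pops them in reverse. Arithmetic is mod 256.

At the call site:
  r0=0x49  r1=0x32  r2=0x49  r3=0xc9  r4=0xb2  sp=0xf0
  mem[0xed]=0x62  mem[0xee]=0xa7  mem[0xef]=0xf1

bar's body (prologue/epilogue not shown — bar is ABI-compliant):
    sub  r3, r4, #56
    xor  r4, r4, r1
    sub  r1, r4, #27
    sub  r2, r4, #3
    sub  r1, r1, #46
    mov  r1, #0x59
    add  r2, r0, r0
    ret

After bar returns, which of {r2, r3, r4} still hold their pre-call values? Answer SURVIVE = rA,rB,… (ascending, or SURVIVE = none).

prologue: push r1 -> mem[0xef]=0x32, sp=0xef
prologue: push r4 -> mem[0xee]=0xb2, sp=0xee
body[0] sub  r3, r4, #56 -> r3=0x7a
body[1] xor  r4, r4, r1 -> r4=0x80
body[2] sub  r1, r4, #27 -> r1=0x65
body[3] sub  r2, r4, #3 -> r2=0x7d
body[4] sub  r1, r1, #46 -> r1=0x37
body[5] mov  r1, #0x59 -> r1=0x59
body[6] add  r2, r0, r0 -> r2=0x92
epilogue: pop r4=0xb2, sp=0xef
epilogue: pop r1=0x32, sp=0xf0
r2: caller-saved, written=True
r3: caller-saved, written=True
r4: callee-saved, written=True

SURVIVE = r4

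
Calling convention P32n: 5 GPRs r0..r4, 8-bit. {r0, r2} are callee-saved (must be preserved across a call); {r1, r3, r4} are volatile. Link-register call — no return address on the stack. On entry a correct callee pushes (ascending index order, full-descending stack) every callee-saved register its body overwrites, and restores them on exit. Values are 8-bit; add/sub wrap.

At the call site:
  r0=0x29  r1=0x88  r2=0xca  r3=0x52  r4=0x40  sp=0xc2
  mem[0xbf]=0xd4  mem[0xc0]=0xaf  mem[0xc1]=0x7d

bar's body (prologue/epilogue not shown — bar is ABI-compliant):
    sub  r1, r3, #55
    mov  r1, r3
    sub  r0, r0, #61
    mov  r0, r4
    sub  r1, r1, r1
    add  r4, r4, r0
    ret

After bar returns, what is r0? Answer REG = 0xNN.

prologue: push r0 → mem[0xc1]=0x29, sp=0xc1
body[0] sub  r1, r3, #55 → r1=0x1b
body[1] mov  r1, r3 → r1=0x52
body[2] sub  r0, r0, #61 → r0=0xec
body[3] mov  r0, r4 → r0=0x40
body[4] sub  r1, r1, r1 → r1=0x00
body[5] add  r4, r4, r0 → r4=0x80
epilogue: pop r0=0x29, sp=0xc2
r0 is callee-saved → restored

REG = 0x29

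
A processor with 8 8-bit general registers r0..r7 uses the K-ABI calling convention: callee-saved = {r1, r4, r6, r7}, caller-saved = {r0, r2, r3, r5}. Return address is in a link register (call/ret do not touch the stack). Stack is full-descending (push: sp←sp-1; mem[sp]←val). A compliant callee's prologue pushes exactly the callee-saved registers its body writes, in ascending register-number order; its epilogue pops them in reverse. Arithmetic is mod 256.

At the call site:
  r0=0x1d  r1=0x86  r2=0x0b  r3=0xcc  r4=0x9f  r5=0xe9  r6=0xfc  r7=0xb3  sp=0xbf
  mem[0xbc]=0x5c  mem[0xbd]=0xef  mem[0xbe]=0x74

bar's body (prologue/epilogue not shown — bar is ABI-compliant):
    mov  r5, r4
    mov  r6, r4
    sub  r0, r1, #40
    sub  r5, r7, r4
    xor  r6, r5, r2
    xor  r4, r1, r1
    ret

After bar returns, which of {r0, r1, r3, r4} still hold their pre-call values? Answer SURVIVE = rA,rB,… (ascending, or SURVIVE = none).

SURVIVE = r1,r3,r4

prologue: push r4 → mem[0xbe]=0x9f, sp=0xbe
prologue: push r6 → mem[0xbd]=0xfc, sp=0xbd
body[0] mov  r5, r4 → r5=0x9f
body[1] mov  r6, r4 → r6=0x9f
body[2] sub  r0, r1, #40 → r0=0x5e
body[3] sub  r5, r7, r4 → r5=0x14
body[4] xor  r6, r5, r2 → r6=0x1f
body[5] xor  r4, r1, r1 → r4=0x00
epilogue: pop r6=0xfc, sp=0xbe
epilogue: pop r4=0x9f, sp=0xbf
r0: caller-saved, written=True
r1: callee-saved, written=False
r3: caller-saved, written=False
r4: callee-saved, written=True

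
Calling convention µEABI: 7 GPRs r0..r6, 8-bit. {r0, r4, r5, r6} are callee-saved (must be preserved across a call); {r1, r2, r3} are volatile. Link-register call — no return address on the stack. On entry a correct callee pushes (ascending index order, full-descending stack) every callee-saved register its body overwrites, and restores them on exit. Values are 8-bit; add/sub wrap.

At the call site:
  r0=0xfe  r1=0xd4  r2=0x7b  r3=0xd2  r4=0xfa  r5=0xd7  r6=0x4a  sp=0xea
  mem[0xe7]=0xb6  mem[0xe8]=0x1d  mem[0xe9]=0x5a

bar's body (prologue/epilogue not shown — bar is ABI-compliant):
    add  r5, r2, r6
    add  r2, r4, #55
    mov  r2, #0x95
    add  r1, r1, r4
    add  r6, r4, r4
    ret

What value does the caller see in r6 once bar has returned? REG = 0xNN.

REG = 0x4a

prologue: push r5 -> mem[0xe9]=0xd7, sp=0xe9
prologue: push r6 -> mem[0xe8]=0x4a, sp=0xe8
body[0] add  r5, r2, r6 -> r5=0xc5
body[1] add  r2, r4, #55 -> r2=0x31
body[2] mov  r2, #0x95 -> r2=0x95
body[3] add  r1, r1, r4 -> r1=0xce
body[4] add  r6, r4, r4 -> r6=0xf4
epilogue: pop r6=0x4a, sp=0xe9
epilogue: pop r5=0xd7, sp=0xea
r6 is callee-saved -> restored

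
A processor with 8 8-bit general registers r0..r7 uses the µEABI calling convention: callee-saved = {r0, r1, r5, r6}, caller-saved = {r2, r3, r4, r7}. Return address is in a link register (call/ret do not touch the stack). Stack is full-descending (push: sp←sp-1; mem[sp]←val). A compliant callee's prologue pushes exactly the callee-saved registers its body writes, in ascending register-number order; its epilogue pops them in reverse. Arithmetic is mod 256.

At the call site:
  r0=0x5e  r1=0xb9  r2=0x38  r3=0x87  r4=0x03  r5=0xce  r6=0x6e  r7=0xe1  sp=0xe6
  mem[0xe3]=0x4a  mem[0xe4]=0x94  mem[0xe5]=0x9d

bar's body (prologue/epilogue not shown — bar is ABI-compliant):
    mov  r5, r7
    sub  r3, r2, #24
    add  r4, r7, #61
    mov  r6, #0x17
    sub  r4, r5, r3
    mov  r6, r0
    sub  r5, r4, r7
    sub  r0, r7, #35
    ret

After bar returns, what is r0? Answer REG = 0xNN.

REG = 0x5e

prologue: push r0 -> mem[0xe5]=0x5e, sp=0xe5
prologue: push r5 -> mem[0xe4]=0xce, sp=0xe4
prologue: push r6 -> mem[0xe3]=0x6e, sp=0xe3
body[0] mov  r5, r7 -> r5=0xe1
body[1] sub  r3, r2, #24 -> r3=0x20
body[2] add  r4, r7, #61 -> r4=0x1e
body[3] mov  r6, #0x17 -> r6=0x17
body[4] sub  r4, r5, r3 -> r4=0xc1
body[5] mov  r6, r0 -> r6=0x5e
body[6] sub  r5, r4, r7 -> r5=0xe0
body[7] sub  r0, r7, #35 -> r0=0xbe
epilogue: pop r6=0x6e, sp=0xe4
epilogue: pop r5=0xce, sp=0xe5
epilogue: pop r0=0x5e, sp=0xe6
r0 is callee-saved -> restored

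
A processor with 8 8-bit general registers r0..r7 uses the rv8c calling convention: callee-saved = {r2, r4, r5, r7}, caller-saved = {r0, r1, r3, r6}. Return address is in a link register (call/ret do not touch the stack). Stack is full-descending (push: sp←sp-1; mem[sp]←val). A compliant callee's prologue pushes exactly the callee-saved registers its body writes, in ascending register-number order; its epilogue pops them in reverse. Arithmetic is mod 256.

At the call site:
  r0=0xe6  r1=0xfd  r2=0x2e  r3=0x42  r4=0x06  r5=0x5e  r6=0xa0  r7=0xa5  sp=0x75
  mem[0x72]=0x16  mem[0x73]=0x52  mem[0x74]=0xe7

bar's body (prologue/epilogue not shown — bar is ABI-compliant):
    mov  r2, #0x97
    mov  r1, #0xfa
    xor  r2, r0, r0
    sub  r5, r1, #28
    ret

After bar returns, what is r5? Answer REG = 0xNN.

REG = 0x5e

prologue: push r2 -> mem[0x74]=0x2e, sp=0x74
prologue: push r5 -> mem[0x73]=0x5e, sp=0x73
body[0] mov  r2, #0x97 -> r2=0x97
body[1] mov  r1, #0xfa -> r1=0xfa
body[2] xor  r2, r0, r0 -> r2=0x00
body[3] sub  r5, r1, #28 -> r5=0xde
epilogue: pop r5=0x5e, sp=0x74
epilogue: pop r2=0x2e, sp=0x75
r5 is callee-saved -> restored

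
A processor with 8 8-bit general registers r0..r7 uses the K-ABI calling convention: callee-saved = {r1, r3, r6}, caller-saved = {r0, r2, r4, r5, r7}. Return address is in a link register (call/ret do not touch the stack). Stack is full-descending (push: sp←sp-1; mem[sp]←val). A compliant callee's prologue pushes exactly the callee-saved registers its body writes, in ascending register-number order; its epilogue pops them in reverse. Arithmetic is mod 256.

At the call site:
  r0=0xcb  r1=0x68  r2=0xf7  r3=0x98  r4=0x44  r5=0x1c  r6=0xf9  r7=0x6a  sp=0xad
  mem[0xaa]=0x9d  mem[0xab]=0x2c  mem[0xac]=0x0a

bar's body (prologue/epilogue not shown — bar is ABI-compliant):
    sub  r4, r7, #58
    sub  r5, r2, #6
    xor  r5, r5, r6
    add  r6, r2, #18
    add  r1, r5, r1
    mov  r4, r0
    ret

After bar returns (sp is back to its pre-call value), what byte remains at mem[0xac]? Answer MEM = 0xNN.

prologue: push r1 → mem[0xac]=0x68, sp=0xac
prologue: push r6 → mem[0xab]=0xf9, sp=0xab
body[0] sub  r4, r7, #58 → r4=0x30
body[1] sub  r5, r2, #6 → r5=0xf1
body[2] xor  r5, r5, r6 → r5=0x08
body[3] add  r6, r2, #18 → r6=0x09
body[4] add  r1, r5, r1 → r1=0x70
body[5] mov  r4, r0 → r4=0xcb
epilogue: pop r6=0xf9, sp=0xac
epilogue: pop r1=0x68, sp=0xad
prologue pushed ['r1', 'r6'] at ['0xac', '0xab']

MEM = 0x68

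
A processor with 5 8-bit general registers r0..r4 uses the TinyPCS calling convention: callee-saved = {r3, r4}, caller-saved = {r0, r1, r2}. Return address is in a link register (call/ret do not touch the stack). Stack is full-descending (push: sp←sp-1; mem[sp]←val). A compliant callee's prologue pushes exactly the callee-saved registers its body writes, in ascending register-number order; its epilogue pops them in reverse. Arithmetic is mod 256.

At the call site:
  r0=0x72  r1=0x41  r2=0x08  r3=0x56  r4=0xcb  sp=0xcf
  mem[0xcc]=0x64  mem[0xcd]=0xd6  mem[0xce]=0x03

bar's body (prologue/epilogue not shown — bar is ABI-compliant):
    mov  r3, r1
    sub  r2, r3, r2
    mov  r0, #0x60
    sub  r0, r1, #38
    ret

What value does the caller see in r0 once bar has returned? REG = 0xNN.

REG = 0x1b

prologue: push r3 → mem[0xce]=0x56, sp=0xce
body[0] mov  r3, r1 → r3=0x41
body[1] sub  r2, r3, r2 → r2=0x39
body[2] mov  r0, #0x60 → r0=0x60
body[3] sub  r0, r1, #38 → r0=0x1b
epilogue: pop r3=0x56, sp=0xcf
r0 is caller-saved → body value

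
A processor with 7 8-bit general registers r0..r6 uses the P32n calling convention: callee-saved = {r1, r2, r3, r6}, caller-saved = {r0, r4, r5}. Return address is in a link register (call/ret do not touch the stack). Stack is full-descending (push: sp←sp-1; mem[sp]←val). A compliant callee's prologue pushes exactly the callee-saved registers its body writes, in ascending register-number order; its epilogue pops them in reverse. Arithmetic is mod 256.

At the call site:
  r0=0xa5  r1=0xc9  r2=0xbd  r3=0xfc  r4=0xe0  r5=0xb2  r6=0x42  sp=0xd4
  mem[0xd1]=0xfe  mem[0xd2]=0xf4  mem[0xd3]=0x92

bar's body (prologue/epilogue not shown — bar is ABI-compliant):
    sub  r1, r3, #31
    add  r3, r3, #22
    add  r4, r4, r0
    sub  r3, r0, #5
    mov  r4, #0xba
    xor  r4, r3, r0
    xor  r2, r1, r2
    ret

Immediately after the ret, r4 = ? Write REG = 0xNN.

REG = 0x05

prologue: push r1 → mem[0xd3]=0xc9, sp=0xd3
prologue: push r2 → mem[0xd2]=0xbd, sp=0xd2
prologue: push r3 → mem[0xd1]=0xfc, sp=0xd1
body[0] sub  r1, r3, #31 → r1=0xdd
body[1] add  r3, r3, #22 → r3=0x12
body[2] add  r4, r4, r0 → r4=0x85
body[3] sub  r3, r0, #5 → r3=0xa0
body[4] mov  r4, #0xba → r4=0xba
body[5] xor  r4, r3, r0 → r4=0x05
body[6] xor  r2, r1, r2 → r2=0x60
epilogue: pop r3=0xfc, sp=0xd2
epilogue: pop r2=0xbd, sp=0xd3
epilogue: pop r1=0xc9, sp=0xd4
r4 is caller-saved → body value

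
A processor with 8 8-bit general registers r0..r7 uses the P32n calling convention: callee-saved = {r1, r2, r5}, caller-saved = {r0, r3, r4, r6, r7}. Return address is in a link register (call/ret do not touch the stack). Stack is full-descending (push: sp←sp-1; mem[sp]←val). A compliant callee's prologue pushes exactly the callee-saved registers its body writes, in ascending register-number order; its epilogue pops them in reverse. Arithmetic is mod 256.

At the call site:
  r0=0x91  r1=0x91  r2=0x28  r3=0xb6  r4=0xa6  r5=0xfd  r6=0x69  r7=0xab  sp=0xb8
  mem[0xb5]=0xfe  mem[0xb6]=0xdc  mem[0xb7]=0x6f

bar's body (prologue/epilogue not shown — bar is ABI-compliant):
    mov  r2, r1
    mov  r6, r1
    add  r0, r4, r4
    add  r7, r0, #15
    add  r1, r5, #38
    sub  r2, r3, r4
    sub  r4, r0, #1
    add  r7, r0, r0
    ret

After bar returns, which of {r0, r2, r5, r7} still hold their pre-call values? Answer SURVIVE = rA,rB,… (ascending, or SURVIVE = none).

prologue: push r1 → mem[0xb7]=0x91, sp=0xb7
prologue: push r2 → mem[0xb6]=0x28, sp=0xb6
body[0] mov  r2, r1 → r2=0x91
body[1] mov  r6, r1 → r6=0x91
body[2] add  r0, r4, r4 → r0=0x4c
body[3] add  r7, r0, #15 → r7=0x5b
body[4] add  r1, r5, #38 → r1=0x23
body[5] sub  r2, r3, r4 → r2=0x10
body[6] sub  r4, r0, #1 → r4=0x4b
body[7] add  r7, r0, r0 → r7=0x98
epilogue: pop r2=0x28, sp=0xb7
epilogue: pop r1=0x91, sp=0xb8
r0: caller-saved, written=True
r2: callee-saved, written=True
r5: callee-saved, written=False
r7: caller-saved, written=True

SURVIVE = r2,r5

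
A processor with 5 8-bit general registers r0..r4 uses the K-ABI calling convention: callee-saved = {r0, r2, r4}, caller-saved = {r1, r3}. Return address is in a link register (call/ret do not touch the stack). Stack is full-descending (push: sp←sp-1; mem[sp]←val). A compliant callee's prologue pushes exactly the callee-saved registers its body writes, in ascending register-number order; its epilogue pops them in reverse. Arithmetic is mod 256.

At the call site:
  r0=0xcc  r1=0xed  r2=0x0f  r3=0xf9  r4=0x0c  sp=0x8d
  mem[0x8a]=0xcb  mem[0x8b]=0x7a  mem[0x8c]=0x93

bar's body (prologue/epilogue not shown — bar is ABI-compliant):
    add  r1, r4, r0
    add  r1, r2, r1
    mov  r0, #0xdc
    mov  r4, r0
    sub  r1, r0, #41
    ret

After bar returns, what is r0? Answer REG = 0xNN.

REG = 0xcc

prologue: push r0 → mem[0x8c]=0xcc, sp=0x8c
prologue: push r4 → mem[0x8b]=0x0c, sp=0x8b
body[0] add  r1, r4, r0 → r1=0xd8
body[1] add  r1, r2, r1 → r1=0xe7
body[2] mov  r0, #0xdc → r0=0xdc
body[3] mov  r4, r0 → r4=0xdc
body[4] sub  r1, r0, #41 → r1=0xb3
epilogue: pop r4=0x0c, sp=0x8c
epilogue: pop r0=0xcc, sp=0x8d
r0 is callee-saved → restored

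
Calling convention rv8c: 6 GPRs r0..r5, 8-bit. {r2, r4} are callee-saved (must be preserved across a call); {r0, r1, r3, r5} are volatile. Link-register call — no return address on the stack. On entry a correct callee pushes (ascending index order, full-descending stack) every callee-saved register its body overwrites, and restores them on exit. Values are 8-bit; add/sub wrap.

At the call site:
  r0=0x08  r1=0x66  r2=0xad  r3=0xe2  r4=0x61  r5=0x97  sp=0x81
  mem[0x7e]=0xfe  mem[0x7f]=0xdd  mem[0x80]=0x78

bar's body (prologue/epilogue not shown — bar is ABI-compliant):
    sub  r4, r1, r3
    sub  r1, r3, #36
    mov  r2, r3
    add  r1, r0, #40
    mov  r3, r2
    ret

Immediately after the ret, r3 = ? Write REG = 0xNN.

prologue: push r2 -> mem[0x80]=0xad, sp=0x80
prologue: push r4 -> mem[0x7f]=0x61, sp=0x7f
body[0] sub  r4, r1, r3 -> r4=0x84
body[1] sub  r1, r3, #36 -> r1=0xbe
body[2] mov  r2, r3 -> r2=0xe2
body[3] add  r1, r0, #40 -> r1=0x30
body[4] mov  r3, r2 -> r3=0xe2
epilogue: pop r4=0x61, sp=0x80
epilogue: pop r2=0xad, sp=0x81
r3 is caller-saved -> body value

REG = 0xe2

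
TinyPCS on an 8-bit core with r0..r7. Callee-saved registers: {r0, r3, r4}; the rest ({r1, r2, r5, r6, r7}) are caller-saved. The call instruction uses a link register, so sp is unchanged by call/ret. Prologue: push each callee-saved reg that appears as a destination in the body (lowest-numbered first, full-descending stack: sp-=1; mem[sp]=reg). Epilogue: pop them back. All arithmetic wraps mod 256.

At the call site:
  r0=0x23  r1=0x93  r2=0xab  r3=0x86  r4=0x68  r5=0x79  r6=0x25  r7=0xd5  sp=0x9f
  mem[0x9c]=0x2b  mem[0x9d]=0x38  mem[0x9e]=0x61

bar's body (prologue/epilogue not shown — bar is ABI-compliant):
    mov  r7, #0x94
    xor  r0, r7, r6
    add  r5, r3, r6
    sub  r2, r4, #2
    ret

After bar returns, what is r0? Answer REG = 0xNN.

REG = 0x23

prologue: push r0 → mem[0x9e]=0x23, sp=0x9e
body[0] mov  r7, #0x94 → r7=0x94
body[1] xor  r0, r7, r6 → r0=0xb1
body[2] add  r5, r3, r6 → r5=0xab
body[3] sub  r2, r4, #2 → r2=0x66
epilogue: pop r0=0x23, sp=0x9f
r0 is callee-saved → restored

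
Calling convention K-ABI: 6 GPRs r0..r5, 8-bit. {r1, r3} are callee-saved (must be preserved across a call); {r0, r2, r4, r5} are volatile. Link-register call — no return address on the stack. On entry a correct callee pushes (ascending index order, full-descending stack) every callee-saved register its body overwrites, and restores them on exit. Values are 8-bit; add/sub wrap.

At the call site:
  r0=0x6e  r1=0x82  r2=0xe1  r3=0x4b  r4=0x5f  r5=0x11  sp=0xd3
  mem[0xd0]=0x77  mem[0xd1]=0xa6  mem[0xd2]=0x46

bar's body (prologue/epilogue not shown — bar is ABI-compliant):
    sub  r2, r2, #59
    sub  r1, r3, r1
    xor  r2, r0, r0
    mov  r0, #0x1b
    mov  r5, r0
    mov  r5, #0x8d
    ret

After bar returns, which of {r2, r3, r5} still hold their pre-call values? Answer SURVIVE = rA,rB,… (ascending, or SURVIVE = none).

prologue: push r1 → mem[0xd2]=0x82, sp=0xd2
body[0] sub  r2, r2, #59 → r2=0xa6
body[1] sub  r1, r3, r1 → r1=0xc9
body[2] xor  r2, r0, r0 → r2=0x00
body[3] mov  r0, #0x1b → r0=0x1b
body[4] mov  r5, r0 → r5=0x1b
body[5] mov  r5, #0x8d → r5=0x8d
epilogue: pop r1=0x82, sp=0xd3
r2: caller-saved, written=True
r3: callee-saved, written=False
r5: caller-saved, written=True

SURVIVE = r3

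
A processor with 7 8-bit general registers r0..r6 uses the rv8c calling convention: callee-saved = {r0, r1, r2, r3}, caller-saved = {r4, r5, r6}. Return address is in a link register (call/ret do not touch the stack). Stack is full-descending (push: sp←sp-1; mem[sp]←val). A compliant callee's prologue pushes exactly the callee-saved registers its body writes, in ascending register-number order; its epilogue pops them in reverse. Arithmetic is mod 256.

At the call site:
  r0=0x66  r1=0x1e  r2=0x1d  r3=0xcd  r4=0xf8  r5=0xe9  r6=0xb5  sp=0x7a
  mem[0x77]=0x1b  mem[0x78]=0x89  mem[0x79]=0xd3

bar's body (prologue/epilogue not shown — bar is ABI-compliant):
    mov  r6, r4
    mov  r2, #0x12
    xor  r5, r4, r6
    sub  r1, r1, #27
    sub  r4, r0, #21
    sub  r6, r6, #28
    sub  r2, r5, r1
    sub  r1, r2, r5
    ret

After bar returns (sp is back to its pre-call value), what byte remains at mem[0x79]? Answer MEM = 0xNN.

prologue: push r1 -> mem[0x79]=0x1e, sp=0x79
prologue: push r2 -> mem[0x78]=0x1d, sp=0x78
body[0] mov  r6, r4 -> r6=0xf8
body[1] mov  r2, #0x12 -> r2=0x12
body[2] xor  r5, r4, r6 -> r5=0x00
body[3] sub  r1, r1, #27 -> r1=0x03
body[4] sub  r4, r0, #21 -> r4=0x51
body[5] sub  r6, r6, #28 -> r6=0xdc
body[6] sub  r2, r5, r1 -> r2=0xfd
body[7] sub  r1, r2, r5 -> r1=0xfd
epilogue: pop r2=0x1d, sp=0x79
epilogue: pop r1=0x1e, sp=0x7a
prologue pushed ['r1', 'r2'] at ['0x79', '0x78']

MEM = 0x1e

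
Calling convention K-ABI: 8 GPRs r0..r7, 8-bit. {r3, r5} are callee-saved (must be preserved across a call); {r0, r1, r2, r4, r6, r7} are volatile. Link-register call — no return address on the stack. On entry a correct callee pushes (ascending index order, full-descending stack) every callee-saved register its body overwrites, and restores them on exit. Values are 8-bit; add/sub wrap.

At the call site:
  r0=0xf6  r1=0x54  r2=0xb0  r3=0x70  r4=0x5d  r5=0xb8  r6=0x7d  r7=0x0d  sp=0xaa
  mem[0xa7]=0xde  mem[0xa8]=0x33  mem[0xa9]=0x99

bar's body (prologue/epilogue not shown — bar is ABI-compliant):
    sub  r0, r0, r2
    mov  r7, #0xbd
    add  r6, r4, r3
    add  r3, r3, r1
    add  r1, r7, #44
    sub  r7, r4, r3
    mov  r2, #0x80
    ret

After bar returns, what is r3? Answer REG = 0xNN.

prologue: push r3 -> mem[0xa9]=0x70, sp=0xa9
body[0] sub  r0, r0, r2 -> r0=0x46
body[1] mov  r7, #0xbd -> r7=0xbd
body[2] add  r6, r4, r3 -> r6=0xcd
body[3] add  r3, r3, r1 -> r3=0xc4
body[4] add  r1, r7, #44 -> r1=0xe9
body[5] sub  r7, r4, r3 -> r7=0x99
body[6] mov  r2, #0x80 -> r2=0x80
epilogue: pop r3=0x70, sp=0xaa
r3 is callee-saved -> restored

REG = 0x70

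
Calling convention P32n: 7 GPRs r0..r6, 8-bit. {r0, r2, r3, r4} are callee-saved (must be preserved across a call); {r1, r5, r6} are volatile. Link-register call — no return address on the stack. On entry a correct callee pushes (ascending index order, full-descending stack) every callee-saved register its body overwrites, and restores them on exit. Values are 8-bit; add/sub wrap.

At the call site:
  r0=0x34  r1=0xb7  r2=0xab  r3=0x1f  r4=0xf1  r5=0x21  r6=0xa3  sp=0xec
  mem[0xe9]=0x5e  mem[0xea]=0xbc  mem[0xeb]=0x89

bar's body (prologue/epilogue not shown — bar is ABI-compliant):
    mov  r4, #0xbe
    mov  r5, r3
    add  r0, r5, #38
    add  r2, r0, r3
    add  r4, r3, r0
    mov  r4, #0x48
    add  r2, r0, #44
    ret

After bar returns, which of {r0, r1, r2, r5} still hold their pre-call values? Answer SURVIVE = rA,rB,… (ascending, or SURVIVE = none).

prologue: push r0 → mem[0xeb]=0x34, sp=0xeb
prologue: push r2 → mem[0xea]=0xab, sp=0xea
prologue: push r4 → mem[0xe9]=0xf1, sp=0xe9
body[0] mov  r4, #0xbe → r4=0xbe
body[1] mov  r5, r3 → r5=0x1f
body[2] add  r0, r5, #38 → r0=0x45
body[3] add  r2, r0, r3 → r2=0x64
body[4] add  r4, r3, r0 → r4=0x64
body[5] mov  r4, #0x48 → r4=0x48
body[6] add  r2, r0, #44 → r2=0x71
epilogue: pop r4=0xf1, sp=0xea
epilogue: pop r2=0xab, sp=0xeb
epilogue: pop r0=0x34, sp=0xec
r0: callee-saved, written=True
r1: caller-saved, written=False
r2: callee-saved, written=True
r5: caller-saved, written=True

SURVIVE = r0,r1,r2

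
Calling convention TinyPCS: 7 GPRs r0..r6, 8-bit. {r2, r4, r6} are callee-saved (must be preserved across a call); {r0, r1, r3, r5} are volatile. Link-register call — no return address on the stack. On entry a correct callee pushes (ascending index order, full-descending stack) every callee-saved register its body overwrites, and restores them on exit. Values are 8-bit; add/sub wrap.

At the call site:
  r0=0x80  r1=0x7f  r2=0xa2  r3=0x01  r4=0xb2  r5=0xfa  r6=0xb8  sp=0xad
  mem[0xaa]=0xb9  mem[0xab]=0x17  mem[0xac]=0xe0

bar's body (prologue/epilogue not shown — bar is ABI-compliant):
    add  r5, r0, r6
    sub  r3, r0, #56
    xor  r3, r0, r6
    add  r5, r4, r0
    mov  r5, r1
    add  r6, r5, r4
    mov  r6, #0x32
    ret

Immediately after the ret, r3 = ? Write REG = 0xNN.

REG = 0x38

prologue: push r6 → mem[0xac]=0xb8, sp=0xac
body[0] add  r5, r0, r6 → r5=0x38
body[1] sub  r3, r0, #56 → r3=0x48
body[2] xor  r3, r0, r6 → r3=0x38
body[3] add  r5, r4, r0 → r5=0x32
body[4] mov  r5, r1 → r5=0x7f
body[5] add  r6, r5, r4 → r6=0x31
body[6] mov  r6, #0x32 → r6=0x32
epilogue: pop r6=0xb8, sp=0xad
r3 is caller-saved → body value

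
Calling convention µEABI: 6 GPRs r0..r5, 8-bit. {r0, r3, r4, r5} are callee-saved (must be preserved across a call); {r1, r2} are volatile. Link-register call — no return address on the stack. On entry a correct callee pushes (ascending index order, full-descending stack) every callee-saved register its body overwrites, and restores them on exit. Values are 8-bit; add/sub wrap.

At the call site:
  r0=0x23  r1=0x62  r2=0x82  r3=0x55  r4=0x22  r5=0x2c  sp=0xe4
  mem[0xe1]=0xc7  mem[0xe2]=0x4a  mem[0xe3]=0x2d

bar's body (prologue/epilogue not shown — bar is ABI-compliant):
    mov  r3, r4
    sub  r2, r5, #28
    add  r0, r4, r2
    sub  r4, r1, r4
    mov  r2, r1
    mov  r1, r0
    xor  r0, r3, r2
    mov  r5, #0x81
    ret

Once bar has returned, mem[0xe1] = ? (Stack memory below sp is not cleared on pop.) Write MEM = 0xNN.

MEM = 0x22

prologue: push r0 -> mem[0xe3]=0x23, sp=0xe3
prologue: push r3 -> mem[0xe2]=0x55, sp=0xe2
prologue: push r4 -> mem[0xe1]=0x22, sp=0xe1
prologue: push r5 -> mem[0xe0]=0x2c, sp=0xe0
body[0] mov  r3, r4 -> r3=0x22
body[1] sub  r2, r5, #28 -> r2=0x10
body[2] add  r0, r4, r2 -> r0=0x32
body[3] sub  r4, r1, r4 -> r4=0x40
body[4] mov  r2, r1 -> r2=0x62
body[5] mov  r1, r0 -> r1=0x32
body[6] xor  r0, r3, r2 -> r0=0x40
body[7] mov  r5, #0x81 -> r5=0x81
epilogue: pop r5=0x2c, sp=0xe1
epilogue: pop r4=0x22, sp=0xe2
epilogue: pop r3=0x55, sp=0xe3
epilogue: pop r0=0x23, sp=0xe4
prologue pushed ['r0', 'r3', 'r4', 'r5'] at ['0xe3', '0xe2', '0xe1', '0xe0']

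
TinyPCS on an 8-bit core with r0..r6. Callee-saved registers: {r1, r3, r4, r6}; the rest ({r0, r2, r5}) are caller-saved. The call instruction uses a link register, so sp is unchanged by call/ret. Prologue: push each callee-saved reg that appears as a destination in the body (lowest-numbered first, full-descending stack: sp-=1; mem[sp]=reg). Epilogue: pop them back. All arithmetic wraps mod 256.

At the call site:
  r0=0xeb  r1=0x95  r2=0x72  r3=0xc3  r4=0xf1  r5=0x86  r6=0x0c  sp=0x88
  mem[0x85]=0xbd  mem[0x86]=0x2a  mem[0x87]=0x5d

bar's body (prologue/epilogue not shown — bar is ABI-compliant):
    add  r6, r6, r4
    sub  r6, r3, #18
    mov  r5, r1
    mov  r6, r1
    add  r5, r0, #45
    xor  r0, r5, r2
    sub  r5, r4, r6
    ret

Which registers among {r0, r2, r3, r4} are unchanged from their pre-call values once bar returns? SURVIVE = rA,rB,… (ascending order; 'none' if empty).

SURVIVE = r2,r3,r4

prologue: push r6 -> mem[0x87]=0x0c, sp=0x87
body[0] add  r6, r6, r4 -> r6=0xfd
body[1] sub  r6, r3, #18 -> r6=0xb1
body[2] mov  r5, r1 -> r5=0x95
body[3] mov  r6, r1 -> r6=0x95
body[4] add  r5, r0, #45 -> r5=0x18
body[5] xor  r0, r5, r2 -> r0=0x6a
body[6] sub  r5, r4, r6 -> r5=0x5c
epilogue: pop r6=0x0c, sp=0x88
r0: caller-saved, written=True
r2: caller-saved, written=False
r3: callee-saved, written=False
r4: callee-saved, written=False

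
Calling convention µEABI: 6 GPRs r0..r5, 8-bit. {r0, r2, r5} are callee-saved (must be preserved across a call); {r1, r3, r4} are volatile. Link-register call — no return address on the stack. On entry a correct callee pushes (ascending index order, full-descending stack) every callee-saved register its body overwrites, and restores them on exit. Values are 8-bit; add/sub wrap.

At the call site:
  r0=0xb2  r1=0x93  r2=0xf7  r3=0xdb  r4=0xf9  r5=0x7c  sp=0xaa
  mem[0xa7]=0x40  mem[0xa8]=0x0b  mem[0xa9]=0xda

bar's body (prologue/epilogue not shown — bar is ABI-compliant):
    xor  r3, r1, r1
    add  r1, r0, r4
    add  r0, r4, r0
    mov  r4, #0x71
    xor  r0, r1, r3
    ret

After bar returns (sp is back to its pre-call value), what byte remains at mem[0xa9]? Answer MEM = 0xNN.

prologue: push r0 → mem[0xa9]=0xb2, sp=0xa9
body[0] xor  r3, r1, r1 → r3=0x00
body[1] add  r1, r0, r4 → r1=0xab
body[2] add  r0, r4, r0 → r0=0xab
body[3] mov  r4, #0x71 → r4=0x71
body[4] xor  r0, r1, r3 → r0=0xab
epilogue: pop r0=0xb2, sp=0xaa
prologue pushed ['r0'] at ['0xa9']

MEM = 0xb2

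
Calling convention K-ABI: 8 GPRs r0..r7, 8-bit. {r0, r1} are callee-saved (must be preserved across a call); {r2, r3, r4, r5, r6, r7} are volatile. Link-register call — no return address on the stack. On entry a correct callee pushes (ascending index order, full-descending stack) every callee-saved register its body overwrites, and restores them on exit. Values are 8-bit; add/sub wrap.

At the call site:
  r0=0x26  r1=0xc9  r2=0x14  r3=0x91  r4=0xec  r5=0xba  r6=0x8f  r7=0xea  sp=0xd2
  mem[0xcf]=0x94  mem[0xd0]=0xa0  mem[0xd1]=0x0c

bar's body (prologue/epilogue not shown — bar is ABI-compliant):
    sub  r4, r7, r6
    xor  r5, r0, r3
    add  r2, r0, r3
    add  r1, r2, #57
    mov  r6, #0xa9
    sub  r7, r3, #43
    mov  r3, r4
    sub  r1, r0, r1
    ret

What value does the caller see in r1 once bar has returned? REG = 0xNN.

prologue: push r1 -> mem[0xd1]=0xc9, sp=0xd1
body[0] sub  r4, r7, r6 -> r4=0x5b
body[1] xor  r5, r0, r3 -> r5=0xb7
body[2] add  r2, r0, r3 -> r2=0xb7
body[3] add  r1, r2, #57 -> r1=0xf0
body[4] mov  r6, #0xa9 -> r6=0xa9
body[5] sub  r7, r3, #43 -> r7=0x66
body[6] mov  r3, r4 -> r3=0x5b
body[7] sub  r1, r0, r1 -> r1=0x36
epilogue: pop r1=0xc9, sp=0xd2
r1 is callee-saved -> restored

REG = 0xc9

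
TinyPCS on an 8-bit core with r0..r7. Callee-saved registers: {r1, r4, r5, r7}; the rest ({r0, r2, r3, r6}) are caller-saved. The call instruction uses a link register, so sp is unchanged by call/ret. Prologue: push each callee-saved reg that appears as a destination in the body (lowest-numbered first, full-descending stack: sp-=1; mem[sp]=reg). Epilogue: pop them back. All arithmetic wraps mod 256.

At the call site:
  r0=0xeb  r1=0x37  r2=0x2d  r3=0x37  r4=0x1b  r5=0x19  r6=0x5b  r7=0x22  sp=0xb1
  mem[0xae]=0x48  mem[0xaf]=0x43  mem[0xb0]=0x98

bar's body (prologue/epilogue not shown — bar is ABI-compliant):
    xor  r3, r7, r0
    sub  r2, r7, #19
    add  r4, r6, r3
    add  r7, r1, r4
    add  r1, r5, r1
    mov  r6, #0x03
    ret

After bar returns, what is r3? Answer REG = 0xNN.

REG = 0xc9

prologue: push r1 → mem[0xb0]=0x37, sp=0xb0
prologue: push r4 → mem[0xaf]=0x1b, sp=0xaf
prologue: push r7 → mem[0xae]=0x22, sp=0xae
body[0] xor  r3, r7, r0 → r3=0xc9
body[1] sub  r2, r7, #19 → r2=0x0f
body[2] add  r4, r6, r3 → r4=0x24
body[3] add  r7, r1, r4 → r7=0x5b
body[4] add  r1, r5, r1 → r1=0x50
body[5] mov  r6, #0x03 → r6=0x03
epilogue: pop r7=0x22, sp=0xaf
epilogue: pop r4=0x1b, sp=0xb0
epilogue: pop r1=0x37, sp=0xb1
r3 is caller-saved → body value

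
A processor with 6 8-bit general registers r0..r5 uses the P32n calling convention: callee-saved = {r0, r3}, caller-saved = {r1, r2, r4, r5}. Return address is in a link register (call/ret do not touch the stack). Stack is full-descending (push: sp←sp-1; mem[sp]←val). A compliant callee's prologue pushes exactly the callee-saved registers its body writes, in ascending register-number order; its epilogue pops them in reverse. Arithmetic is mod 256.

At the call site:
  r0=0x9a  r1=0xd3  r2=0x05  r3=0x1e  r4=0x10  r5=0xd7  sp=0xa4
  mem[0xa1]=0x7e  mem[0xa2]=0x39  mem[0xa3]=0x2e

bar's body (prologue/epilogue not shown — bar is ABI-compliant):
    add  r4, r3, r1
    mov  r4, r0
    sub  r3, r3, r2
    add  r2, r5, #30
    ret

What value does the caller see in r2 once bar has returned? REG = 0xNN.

REG = 0xf5

prologue: push r3 → mem[0xa3]=0x1e, sp=0xa3
body[0] add  r4, r3, r1 → r4=0xf1
body[1] mov  r4, r0 → r4=0x9a
body[2] sub  r3, r3, r2 → r3=0x19
body[3] add  r2, r5, #30 → r2=0xf5
epilogue: pop r3=0x1e, sp=0xa4
r2 is caller-saved → body value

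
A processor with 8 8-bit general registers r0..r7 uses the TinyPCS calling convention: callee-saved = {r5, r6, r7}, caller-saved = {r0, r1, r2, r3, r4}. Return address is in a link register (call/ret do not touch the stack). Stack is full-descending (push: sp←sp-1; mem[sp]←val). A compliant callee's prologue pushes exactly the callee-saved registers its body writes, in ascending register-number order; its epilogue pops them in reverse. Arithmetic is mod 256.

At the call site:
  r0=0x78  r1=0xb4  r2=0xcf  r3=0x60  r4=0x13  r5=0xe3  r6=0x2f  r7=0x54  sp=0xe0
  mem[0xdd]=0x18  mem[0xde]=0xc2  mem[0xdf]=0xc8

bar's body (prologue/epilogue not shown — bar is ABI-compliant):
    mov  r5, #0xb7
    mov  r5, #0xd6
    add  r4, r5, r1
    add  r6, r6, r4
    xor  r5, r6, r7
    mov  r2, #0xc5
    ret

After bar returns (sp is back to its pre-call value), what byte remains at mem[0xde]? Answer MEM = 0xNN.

prologue: push r5 -> mem[0xdf]=0xe3, sp=0xdf
prologue: push r6 -> mem[0xde]=0x2f, sp=0xde
body[0] mov  r5, #0xb7 -> r5=0xb7
body[1] mov  r5, #0xd6 -> r5=0xd6
body[2] add  r4, r5, r1 -> r4=0x8a
body[3] add  r6, r6, r4 -> r6=0xb9
body[4] xor  r5, r6, r7 -> r5=0xed
body[5] mov  r2, #0xc5 -> r2=0xc5
epilogue: pop r6=0x2f, sp=0xdf
epilogue: pop r5=0xe3, sp=0xe0
prologue pushed ['r5', 'r6'] at ['0xdf', '0xde']

MEM = 0x2f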